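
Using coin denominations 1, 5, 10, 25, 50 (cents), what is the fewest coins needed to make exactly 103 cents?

5

Use the largest denomination that fits, subtract, and repeat.
103 = 2×50 + 3×1
Total coins = 2 + 3 = 5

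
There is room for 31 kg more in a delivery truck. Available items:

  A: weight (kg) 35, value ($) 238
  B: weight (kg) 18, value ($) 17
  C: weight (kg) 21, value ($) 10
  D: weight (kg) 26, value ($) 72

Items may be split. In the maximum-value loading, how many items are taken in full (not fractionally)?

Sort by value per unit weight and fill in that order.
Ratios (sorted): A 6.80, D 2.77, B 0.94, C 0.48
take 31/35 of A → 210.80. Capacity used 31/31.
0 item(s) taken whole; one partial (take 31/35 of A).

0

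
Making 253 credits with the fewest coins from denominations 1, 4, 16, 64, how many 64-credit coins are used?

Use the largest denomination that fits, subtract, and repeat.
253 − 3×64→61 − 3×16→13 − 3×4→1 − 1×1→0
Count of 64: 3

3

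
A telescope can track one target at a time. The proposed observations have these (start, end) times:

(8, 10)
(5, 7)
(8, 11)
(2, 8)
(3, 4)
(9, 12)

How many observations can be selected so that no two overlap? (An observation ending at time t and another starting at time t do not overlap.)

3

By end time: (3,4), (5,7), (2,8), (8,10), (8,11), (9,12).
Pick (3,4); next start ≥ 4 → (5,7); next start ≥ 7 → (8,10).
Selected 3 observations.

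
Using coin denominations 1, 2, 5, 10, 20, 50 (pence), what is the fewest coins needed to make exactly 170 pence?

170 − 3×50→20 − 1×20→0
Total coins = 3 + 1 = 4

4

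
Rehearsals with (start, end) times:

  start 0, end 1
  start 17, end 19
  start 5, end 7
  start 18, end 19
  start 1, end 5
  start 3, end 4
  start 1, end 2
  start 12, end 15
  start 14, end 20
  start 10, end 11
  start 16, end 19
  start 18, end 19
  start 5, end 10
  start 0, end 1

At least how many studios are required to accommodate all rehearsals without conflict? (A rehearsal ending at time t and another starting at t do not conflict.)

Events (time:±→running): 0:+→1 0:+→2 1:-→1 1:-→0 1:+→1 1:+→2 2:-→1 3:+→2 4:-→1 5:-→0 5:+→1 5:+→2 7:-→1 10:-→0 10:+→1 11:-→0 12:+→1 14:+→2 15:-→1 16:+→2 17:+→3 18:+→4 18:+→5 … peak 5.

5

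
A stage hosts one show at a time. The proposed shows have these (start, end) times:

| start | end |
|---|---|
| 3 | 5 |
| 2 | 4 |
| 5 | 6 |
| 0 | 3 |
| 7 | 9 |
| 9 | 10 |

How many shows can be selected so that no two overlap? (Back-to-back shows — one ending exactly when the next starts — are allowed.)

Greedy by earliest finish: after sorting by end time, pick each interval compatible with the last pick.
By end time: (0,3), (2,4), (3,5), (5,6), (7,9), (9,10).
Pick (0,3); next start ≥ 3 → (3,5); next start ≥ 5 → (5,6); next start ≥ 6 → (7,9); next start ≥ 9 → (9,10).
Selected 5 shows.

5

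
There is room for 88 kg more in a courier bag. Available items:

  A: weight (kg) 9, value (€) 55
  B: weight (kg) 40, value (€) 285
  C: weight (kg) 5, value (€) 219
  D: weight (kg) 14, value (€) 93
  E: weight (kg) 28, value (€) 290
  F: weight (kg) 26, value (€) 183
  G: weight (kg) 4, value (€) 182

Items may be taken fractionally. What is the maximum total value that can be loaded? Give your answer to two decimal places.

Sort by value per unit weight and fill in that order.
Order: G (182/4=45.50) > C (219/5=43.80) > E (290/28=10.36) > B (285/40=7.12) > F (183/26=7.04) > D (93/14=6.64) > A (55/9=6.11)
Fill: take G (4 @ 182) → take C (5 @ 219) → take E (28 @ 290) → take B (40 @ 285) → take 11/26 of F → 77.42; 88/88 used.
Total value = 1053.42

1053.42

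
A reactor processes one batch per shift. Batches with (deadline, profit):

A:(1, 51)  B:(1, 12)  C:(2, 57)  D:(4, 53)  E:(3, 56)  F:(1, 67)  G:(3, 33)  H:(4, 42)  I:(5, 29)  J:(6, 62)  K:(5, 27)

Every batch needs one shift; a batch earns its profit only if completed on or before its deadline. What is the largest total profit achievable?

324

Take jobs in profit order; each goes to the latest open slot no later than its deadline.
Profit order: F=67 J=62 C=57 E=56 D=53 A=51 H=42 G=33 I=29 K=27 B=12
Assign: F→slot 1, J→slot 6, C→slot 2, E→slot 3, D→slot 4, A skipped, H skipped, G skipped, I→slot 5, K skipped, B skipped.
Slots: [1:F] [2:C] [3:E] [4:D] [5:I] [6:J]
Profit = 67 + 57 + 56 + 53 + 29 + 62 = 324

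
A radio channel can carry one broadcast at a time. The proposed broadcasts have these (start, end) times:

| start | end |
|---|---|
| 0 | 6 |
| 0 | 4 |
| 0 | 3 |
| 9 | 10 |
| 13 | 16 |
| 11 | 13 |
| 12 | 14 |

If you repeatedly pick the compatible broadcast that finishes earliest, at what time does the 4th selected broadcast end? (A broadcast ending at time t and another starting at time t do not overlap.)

Sort by end time and greedily take each interval whose start is ≥ the last chosen end.
By end time: (0,3), (0,4), (0,6), (9,10), (11,13), (12,14), (13,16).
Pick (0,3); next start ≥ 3 → (9,10); next start ≥ 10 → (11,13); next start ≥ 13 → (13,16).
Selected: (0,3) (9,10) (11,13) (13,16)

16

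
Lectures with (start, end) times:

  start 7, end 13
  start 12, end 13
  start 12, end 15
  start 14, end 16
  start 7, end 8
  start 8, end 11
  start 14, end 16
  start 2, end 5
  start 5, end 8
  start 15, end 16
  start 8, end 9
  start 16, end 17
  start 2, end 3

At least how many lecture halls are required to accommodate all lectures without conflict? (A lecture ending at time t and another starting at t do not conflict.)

The answer is the maximum number of intervals overlapping at any instant.
starts: [2, 2, 5, 7, 7, 8, 8, 12, 12, 14, 14, 15, 16]
ends:   [3, 5, 8, 8, 9, 11, 13, 13, 15, 16, 16, 16, 17]
s2→1 s2→2 e3→1 e5→0 s5→1 s7→2 s7→3  — peak 3.

3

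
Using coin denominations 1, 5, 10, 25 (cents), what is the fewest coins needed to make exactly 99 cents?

9

Use the largest denomination that fits, subtract, and repeat.
99 − 3×25→24 − 2×10→4 − 4×1→0
Total coins = 3 + 2 + 4 = 9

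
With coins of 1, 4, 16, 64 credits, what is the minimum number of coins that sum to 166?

Use the largest denomination that fits, subtract, and repeat.
166 = 2×64 + 2×16 + 1×4 + 2×1
Total coins = 2 + 2 + 1 + 2 = 7

7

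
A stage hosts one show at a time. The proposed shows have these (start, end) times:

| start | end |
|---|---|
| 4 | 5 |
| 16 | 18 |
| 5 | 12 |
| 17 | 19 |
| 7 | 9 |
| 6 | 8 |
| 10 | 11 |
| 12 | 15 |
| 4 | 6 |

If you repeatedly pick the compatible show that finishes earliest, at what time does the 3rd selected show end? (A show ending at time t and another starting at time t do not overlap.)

11

Sorted by end: (4,5)  (4,6)  (6,8)  (7,9)  (10,11)  (5,12)  (12,15)  (16,18)  (17,19)
take (4,5); skip (4,6); take (6,8); take (10,11); take (12,15); take (16,18).
Selected: (4,5) (6,8) (10,11) (12,15) (16,18)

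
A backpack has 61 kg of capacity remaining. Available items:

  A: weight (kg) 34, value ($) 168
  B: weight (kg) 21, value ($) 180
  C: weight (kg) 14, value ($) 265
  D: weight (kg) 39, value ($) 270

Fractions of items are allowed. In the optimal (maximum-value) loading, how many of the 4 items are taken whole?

Sort by value per unit weight and fill in that order.
Ratios (sorted): C 18.93, B 8.57, D 6.92, A 4.94
take C (14 @ 265); take B (21 @ 180); take 26/39 of D → 180.00. Capacity used 61/61.
2 item(s) taken whole; one partial (take 26/39 of D).

2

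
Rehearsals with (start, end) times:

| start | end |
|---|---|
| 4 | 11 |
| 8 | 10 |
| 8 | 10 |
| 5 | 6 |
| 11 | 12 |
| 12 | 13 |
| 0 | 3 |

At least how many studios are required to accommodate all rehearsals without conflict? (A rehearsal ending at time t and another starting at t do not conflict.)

starts: [0, 4, 5, 8, 8, 11, 12]
ends:   [3, 6, 10, 10, 11, 12, 13]
s0→1 e3→0 s4→1 s5→2 e6→1 s8→2 s8→3  — peak 3.

3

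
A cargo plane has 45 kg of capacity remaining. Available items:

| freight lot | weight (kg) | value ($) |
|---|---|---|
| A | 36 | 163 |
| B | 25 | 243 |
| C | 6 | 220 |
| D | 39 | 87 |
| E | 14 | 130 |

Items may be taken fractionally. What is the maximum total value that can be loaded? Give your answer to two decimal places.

593.00

Ratios (sorted): C 36.67, B 9.72, E 9.29, A 4.53, D 2.23
take C (6 @ 220); take B (25 @ 243); take E (14 @ 130). Capacity used 45/45.
Total value = 593.00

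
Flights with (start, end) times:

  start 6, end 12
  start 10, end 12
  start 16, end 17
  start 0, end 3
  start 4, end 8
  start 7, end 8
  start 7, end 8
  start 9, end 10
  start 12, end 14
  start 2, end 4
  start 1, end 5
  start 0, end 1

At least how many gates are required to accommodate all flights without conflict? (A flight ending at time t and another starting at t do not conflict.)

Count concurrent intervals with a sweep; the peak is the room count.
starts: [0, 0, 1, 2, 4, 6, 7, 7, 9, 10, 12, 16]
ends:   [1, 3, 4, 5, 8, 8, 8, 10, 12, 12, 14, 17]
s0→1 s0→2 e1→1 s1→2 s2→3 e3→2 e4→1 s4→2 e5→1 s6→2 s7→3 s7→4  — peak 4.

4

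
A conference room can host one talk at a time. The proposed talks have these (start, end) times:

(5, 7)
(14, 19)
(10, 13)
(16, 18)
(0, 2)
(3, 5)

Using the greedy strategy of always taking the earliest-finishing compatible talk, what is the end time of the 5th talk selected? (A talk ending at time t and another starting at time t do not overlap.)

18

Sort by end time and greedily take each interval whose start is ≥ the last chosen end.
Sorted by end: (0,2)  (3,5)  (5,7)  (10,13)  (16,18)  (14,19)
take (0,2); take (3,5); take (5,7); take (10,13); take (16,18); skip (14,19).
Selected: (0,2) (3,5) (5,7) (10,13) (16,18)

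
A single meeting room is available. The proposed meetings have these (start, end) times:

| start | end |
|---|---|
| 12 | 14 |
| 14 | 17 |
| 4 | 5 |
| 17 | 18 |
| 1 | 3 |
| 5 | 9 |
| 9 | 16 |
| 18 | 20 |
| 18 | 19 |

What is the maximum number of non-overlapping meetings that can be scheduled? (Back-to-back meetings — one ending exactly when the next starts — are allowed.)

7

By end time: (1,3), (4,5), (5,9), (12,14), (9,16), (14,17), (17,18), (18,19), (18,20).
Pick (1,3); next start ≥ 3 → (4,5); next start ≥ 5 → (5,9); next start ≥ 9 → (12,14); next start ≥ 14 → (14,17); next start ≥ 17 → (17,18); next start ≥ 18 → (18,19).
Selected 7 meetings.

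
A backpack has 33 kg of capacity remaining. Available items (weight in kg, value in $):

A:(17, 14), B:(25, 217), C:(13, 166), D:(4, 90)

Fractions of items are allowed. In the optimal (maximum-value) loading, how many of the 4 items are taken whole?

2

Greedy by value/weight ratio, highest first.
Order: D (90/4=22.50) > C (166/13=12.77) > B (217/25=8.68) > A (14/17=0.82)
Fill: take D (4 @ 90) → take C (13 @ 166) → take 16/25 of B → 138.88; 33/33 used.
2 item(s) taken whole; one partial (take 16/25 of B).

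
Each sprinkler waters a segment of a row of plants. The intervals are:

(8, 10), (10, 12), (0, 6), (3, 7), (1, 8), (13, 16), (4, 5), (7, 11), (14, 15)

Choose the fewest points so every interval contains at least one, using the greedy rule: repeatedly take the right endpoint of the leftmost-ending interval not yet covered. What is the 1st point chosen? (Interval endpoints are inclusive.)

5

Sort by right endpoint; whenever an interval is uncovered, place a point at its right end.
By right end: [4,5]  [0,6]  [3,7]  [1,8]  [8,10]  [7,11]  [10,12]  [14,15]  [13,16]
[4,5] uncovered → point at 5; [8,10] uncovered → point at 10; [14,15] uncovered → point at 15.
Points: 5, 10, 15 (3 total).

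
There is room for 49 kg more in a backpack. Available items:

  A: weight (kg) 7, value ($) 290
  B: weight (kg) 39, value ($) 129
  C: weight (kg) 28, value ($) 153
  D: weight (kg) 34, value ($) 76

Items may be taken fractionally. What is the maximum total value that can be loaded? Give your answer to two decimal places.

Order: A (290/7=41.43) > C (153/28=5.46) > B (129/39=3.31) > D (76/34=2.24)
Fill: take A (7 @ 290) → take C (28 @ 153) → take 14/39 of B → 46.31; 49/49 used.
Total value = 489.31

489.31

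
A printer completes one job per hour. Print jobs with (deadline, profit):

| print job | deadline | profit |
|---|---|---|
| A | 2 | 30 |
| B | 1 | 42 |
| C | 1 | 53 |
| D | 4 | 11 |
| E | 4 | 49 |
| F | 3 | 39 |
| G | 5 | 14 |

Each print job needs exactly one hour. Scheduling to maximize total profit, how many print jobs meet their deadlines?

Profit order: C=53 E=49 B=42 F=39 A=30 G=14 D=11
Assign: C→slot 1, E→slot 4, B skipped, F→slot 3, A→slot 2, G→slot 5, D skipped.
Slots: [1:C] [2:A] [3:F] [4:E] [5:G]
5 of 7 scheduled.

5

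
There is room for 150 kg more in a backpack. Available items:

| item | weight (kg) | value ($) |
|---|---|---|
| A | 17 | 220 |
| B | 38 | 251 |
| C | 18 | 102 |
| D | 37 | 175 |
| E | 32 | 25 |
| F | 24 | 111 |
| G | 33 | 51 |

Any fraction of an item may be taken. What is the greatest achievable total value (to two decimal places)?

Greedy by value/weight ratio, highest first.
Ratios (sorted): A 12.94, B 6.61, C 5.67, D 4.73, F 4.62, G 1.55, E 0.78
take A (17 @ 220); take B (38 @ 251); take C (18 @ 102); take D (37 @ 175); take F (24 @ 111); take 16/33 of G → 24.73. Capacity used 150/150.
Total value = 883.73

883.73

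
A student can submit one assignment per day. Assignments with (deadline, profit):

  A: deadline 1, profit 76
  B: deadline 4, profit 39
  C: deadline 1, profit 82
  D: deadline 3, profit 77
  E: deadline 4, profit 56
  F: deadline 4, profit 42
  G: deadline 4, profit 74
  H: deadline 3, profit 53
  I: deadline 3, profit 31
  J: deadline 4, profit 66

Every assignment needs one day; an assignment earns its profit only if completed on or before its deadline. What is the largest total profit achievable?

299

Take jobs in profit order; each goes to the latest open slot no later than its deadline.
Profit order: C=82 D=77 A=76 G=74 J=66 E=56 H=53 F=42 B=39 I=31
Assign: C→slot 1, D→slot 3, A skipped, G→slot 4, J→slot 2, E skipped, H skipped, F skipped, B skipped, I skipped.
Slots: [1:C] [2:J] [3:D] [4:G]
Profit = 82 + 66 + 77 + 74 = 299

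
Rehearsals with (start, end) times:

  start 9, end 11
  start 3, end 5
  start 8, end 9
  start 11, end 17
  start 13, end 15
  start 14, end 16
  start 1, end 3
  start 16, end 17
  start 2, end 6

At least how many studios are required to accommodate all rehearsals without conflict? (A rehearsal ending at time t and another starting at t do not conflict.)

The answer is the maximum number of intervals overlapping at any instant.
starts: [1, 2, 3, 8, 9, 11, 13, 14, 16]
ends:   [3, 5, 6, 9, 11, 15, 16, 17, 17]
s1→1 s2→2 e3→1 s3→2 e5→1 e6→0 s8→1 e9→0 s9→1 e11→0 s11→1 s13→2 s14→3  — peak 3.

3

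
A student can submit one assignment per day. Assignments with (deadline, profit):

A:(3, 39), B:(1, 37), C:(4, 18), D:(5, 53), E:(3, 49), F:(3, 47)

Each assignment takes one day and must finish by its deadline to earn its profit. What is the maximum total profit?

Take jobs in profit order; each goes to the latest open slot no later than its deadline.
Profit order: D=53 E=49 F=47 A=39 B=37 C=18
Assign: D→slot 5, E→slot 3, F→slot 2, A→slot 1, B skipped, C→slot 4.
Slots: [1:A] [2:F] [3:E] [4:C] [5:D]
Profit = 39 + 47 + 49 + 18 + 53 = 206

206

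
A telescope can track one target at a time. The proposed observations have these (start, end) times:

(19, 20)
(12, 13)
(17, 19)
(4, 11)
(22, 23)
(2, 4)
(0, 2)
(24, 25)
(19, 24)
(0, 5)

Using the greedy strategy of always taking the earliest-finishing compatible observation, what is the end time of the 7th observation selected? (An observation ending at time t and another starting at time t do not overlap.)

Greedy by earliest finish: after sorting by end time, pick each interval compatible with the last pick.
Sorted by end: (0,2)  (2,4)  (0,5)  (4,11)  (12,13)  (17,19)  (19,20)  (22,23)  (19,24)  (24,25)
take (0,2); take (2,4); take (4,11); take (12,13); take (17,19); take (19,20); take (22,23); skip (19,24); take (24,25).
Selected: (0,2) (2,4) (4,11) (12,13) (17,19) (19,20) (22,23) (24,25)

23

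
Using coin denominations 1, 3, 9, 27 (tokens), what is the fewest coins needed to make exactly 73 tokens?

5

Greedy: take as many of the largest coin as possible, then repeat with the remainder.
73 − 2×27→19 − 2×9→1 − 1×1→0
Total coins = 2 + 2 + 1 = 5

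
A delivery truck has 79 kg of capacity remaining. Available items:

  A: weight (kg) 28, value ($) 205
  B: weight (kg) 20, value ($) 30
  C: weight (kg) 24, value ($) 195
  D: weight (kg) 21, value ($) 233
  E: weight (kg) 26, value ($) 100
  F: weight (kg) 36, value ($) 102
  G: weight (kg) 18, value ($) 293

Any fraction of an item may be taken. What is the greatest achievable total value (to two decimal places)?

838.14

Greedy by value/weight ratio, highest first.
Order: G (293/18=16.28) > D (233/21=11.10) > C (195/24=8.12) > A (205/28=7.32) > E (100/26=3.85) > F (102/36=2.83) > B (30/20=1.50)
Fill: take G (18 @ 293) → take D (21 @ 233) → take C (24 @ 195) → take 16/28 of A → 117.14; 79/79 used.
Total value = 838.14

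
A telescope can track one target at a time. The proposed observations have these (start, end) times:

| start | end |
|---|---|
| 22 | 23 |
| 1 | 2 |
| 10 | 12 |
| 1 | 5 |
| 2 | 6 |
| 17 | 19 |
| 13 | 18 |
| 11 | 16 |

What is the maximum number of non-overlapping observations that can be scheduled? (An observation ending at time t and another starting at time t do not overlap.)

Sorted by end: (1,2)  (1,5)  (2,6)  (10,12)  (11,16)  (13,18)  (17,19)  (22,23)
take (1,2); take (2,6); take (10,12); take (13,18); take (22,23).
Selected 5 observations.

5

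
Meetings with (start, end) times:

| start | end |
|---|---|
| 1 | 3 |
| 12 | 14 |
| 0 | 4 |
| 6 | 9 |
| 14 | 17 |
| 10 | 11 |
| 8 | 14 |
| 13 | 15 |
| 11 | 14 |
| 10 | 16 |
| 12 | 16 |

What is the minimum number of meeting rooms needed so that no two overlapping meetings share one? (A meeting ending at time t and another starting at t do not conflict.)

Count concurrent intervals with a sweep; the peak is the room count.
Events (time:±→running): 0:+→1 1:+→2 3:-→1 4:-→0 6:+→1 8:+→2 9:-→1 10:+→2 10:+→3 11:-→2 11:+→3 12:+→4 12:+→5 13:+→6 … peak 6.

6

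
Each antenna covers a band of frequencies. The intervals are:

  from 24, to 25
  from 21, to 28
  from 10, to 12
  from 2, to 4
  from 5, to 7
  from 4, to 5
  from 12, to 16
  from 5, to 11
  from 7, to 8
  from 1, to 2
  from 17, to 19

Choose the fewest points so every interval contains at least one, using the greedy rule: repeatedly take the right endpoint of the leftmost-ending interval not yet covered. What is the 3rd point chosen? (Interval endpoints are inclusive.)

8

Process intervals by earliest right end; each time one isn't hit yet, stab at its right endpoint.
By right end: [1,2]  [2,4]  [4,5]  [5,7]  [7,8]  [5,11]  [10,12]  [12,16]  [17,19]  [24,25]  [21,28]
[1,2] uncovered → point at 2; [4,5] uncovered → point at 5; [7,8] uncovered → point at 8; [10,12] uncovered → point at 12; [17,19] uncovered → point at 19; [24,25] uncovered → point at 25.
Points: 2, 5, 8, 12, 19, 25 (6 total).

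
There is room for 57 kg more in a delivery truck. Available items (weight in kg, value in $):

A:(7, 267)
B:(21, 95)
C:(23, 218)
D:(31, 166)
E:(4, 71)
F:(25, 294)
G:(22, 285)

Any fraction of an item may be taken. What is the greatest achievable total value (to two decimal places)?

Order: A (267/7=38.14) > E (71/4=17.75) > G (285/22=12.95) > F (294/25=11.76) > C (218/23=9.48) > D (166/31=5.35) > B (95/21=4.52)
Fill: take A (7 @ 267) → take E (4 @ 71) → take G (22 @ 285) → take 24/25 of F → 282.24; 57/57 used.
Total value = 905.24

905.24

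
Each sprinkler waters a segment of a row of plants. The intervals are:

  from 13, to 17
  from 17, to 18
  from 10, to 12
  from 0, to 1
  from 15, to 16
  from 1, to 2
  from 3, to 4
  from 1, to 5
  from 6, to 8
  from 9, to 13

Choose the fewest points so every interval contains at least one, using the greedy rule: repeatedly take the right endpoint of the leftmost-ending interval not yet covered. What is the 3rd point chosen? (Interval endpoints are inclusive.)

Process intervals by earliest right end; each time one isn't hit yet, stab at its right endpoint.
Sorted: [0,1] [1,2] [3,4] [1,5] [6,8] [10,12] [9,13] [15,16] [13,17] [17,18]
{[0,1],[1,2]} hit by 1; {[3,4],[1,5]} hit by 4; {[6,8]} hit by 8; {[10,12],[9,13]} hit by 12; {[15,16],[13,17]} hit by 16; {[17,18]} hit by 18.
Points: 1, 4, 8, 12, 16, 18 (6 total).

8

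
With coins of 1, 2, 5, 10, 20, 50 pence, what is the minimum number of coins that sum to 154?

5

154 − 3×50→4 − 2×2→0
Total coins = 3 + 2 = 5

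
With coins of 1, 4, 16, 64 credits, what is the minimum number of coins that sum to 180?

180 = 2×64 + 3×16 + 1×4
Total coins = 2 + 3 + 1 = 6

6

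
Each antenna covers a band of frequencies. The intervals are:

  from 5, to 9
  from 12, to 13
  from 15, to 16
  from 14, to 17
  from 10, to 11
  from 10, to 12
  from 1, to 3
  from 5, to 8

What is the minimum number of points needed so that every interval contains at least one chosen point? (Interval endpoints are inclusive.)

5

Sorted: [1,3] [5,8] [5,9] [10,11] [10,12] [12,13] [15,16] [14,17]
{[1,3]} hit by 3; {[5,8],[5,9]} hit by 8; {[10,11],[10,12]} hit by 11; {[12,13]} hit by 13; {[15,16],[14,17]} hit by 16.
Points: 3, 8, 11, 13, 16 (5 total).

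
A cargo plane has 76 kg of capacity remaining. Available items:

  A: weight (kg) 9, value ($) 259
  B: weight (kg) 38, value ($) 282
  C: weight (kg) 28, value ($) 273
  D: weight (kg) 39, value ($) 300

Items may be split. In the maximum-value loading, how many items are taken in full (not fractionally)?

Sort by value per unit weight and fill in that order.
Order: A (259/9=28.78) > C (273/28=9.75) > D (300/39=7.69) > B (282/38=7.42)
Fill: take A (9 @ 259) → take C (28 @ 273) → take D (39 @ 300); 76/76 used.
3 item(s) taken whole.

3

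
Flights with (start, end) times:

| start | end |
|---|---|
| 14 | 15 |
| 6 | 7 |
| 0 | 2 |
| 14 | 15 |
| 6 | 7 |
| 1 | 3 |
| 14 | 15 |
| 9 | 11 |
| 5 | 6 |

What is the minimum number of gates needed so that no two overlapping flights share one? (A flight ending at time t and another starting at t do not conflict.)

3

Events (time:±→running): 0:+→1 1:+→2 2:-→1 3:-→0 5:+→1 6:-→0 6:+→1 6:+→2 7:-→1 7:-→0 9:+→1 11:-→0 14:+→1 14:+→2 14:+→3 … peak 3.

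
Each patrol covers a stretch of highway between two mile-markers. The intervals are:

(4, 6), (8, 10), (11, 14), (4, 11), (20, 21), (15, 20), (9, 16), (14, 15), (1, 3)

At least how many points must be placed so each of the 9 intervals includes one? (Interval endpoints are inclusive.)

5

Process intervals by earliest right end; each time one isn't hit yet, stab at its right endpoint.
Sorted: [1,3] [4,6] [8,10] [4,11] [11,14] [14,15] [9,16] [15,20] [20,21]
{[1,3]} hit by 3; {[4,6]} hit by 6; {[8,10],[4,11]} hit by 10; {[11,14],[14,15],[9,16]} hit by 14; {[15,20],[20,21]} hit by 20.
Points: 3, 6, 10, 14, 20 (5 total).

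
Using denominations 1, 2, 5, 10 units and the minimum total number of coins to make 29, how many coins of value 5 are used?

29 = 2×10 + 1×5 + 2×2
Count of 5: 1

1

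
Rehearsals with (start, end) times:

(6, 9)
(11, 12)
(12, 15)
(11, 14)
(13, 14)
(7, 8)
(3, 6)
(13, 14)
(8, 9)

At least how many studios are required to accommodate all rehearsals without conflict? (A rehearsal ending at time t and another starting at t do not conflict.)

4

Count concurrent intervals with a sweep; the peak is the room count.
starts: [3, 6, 7, 8, 11, 11, 12, 13, 13]
ends:   [6, 8, 9, 9, 12, 14, 14, 14, 15]
s3→1 e6→0 s6→1 s7→2 e8→1 s8→2 e9→1 e9→0 s11→1 s11→2 e12→1 s12→2 s13→3 s13→4  — peak 4.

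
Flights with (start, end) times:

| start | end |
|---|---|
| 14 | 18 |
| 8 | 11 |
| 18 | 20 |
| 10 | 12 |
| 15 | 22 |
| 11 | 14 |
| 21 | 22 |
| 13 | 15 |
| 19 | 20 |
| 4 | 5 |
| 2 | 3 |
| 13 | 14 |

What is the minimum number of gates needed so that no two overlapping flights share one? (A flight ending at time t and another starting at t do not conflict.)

3

The answer is the maximum number of intervals overlapping at any instant.
Events (time:±→running): 2:+→1 3:-→0 4:+→1 5:-→0 8:+→1 10:+→2 11:-→1 11:+→2 12:-→1 13:+→2 13:+→3 … peak 3.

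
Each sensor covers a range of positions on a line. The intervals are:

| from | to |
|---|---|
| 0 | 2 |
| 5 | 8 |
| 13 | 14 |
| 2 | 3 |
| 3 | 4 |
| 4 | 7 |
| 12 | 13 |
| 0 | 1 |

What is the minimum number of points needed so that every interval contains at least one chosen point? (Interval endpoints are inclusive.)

4

Sorted: [0,1] [0,2] [2,3] [3,4] [4,7] [5,8] [12,13] [13,14]
{[0,1],[0,2]} hit by 1; {[2,3],[3,4]} hit by 3; {[4,7],[5,8]} hit by 7; {[12,13],[13,14]} hit by 13.
Points: 1, 3, 7, 13 (4 total).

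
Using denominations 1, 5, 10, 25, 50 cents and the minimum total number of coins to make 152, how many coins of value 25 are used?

0

Use the largest denomination that fits, subtract, and repeat.
152 = 3×50 + 2×1
Count of 25: 0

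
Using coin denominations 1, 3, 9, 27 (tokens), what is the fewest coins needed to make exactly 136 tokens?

136 = 5×27 + 1×1
Total coins = 5 + 1 = 6

6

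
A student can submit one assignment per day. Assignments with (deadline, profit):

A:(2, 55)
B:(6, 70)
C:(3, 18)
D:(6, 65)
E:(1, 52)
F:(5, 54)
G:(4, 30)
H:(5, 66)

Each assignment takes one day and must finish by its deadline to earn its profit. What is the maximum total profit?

362

Sort by profit descending; place each in the latest free slot ≤ its deadline.
Profit order: B=70 H=66 D=65 A=55 F=54 E=52 G=30 C=18
Assign: B→slot 6, H→slot 5, D→slot 4, A→slot 2, F→slot 3, E→slot 1, G skipped, C skipped.
Slots: [1:E] [2:A] [3:F] [4:D] [5:H] [6:B]
Profit = 52 + 55 + 54 + 65 + 66 + 70 = 362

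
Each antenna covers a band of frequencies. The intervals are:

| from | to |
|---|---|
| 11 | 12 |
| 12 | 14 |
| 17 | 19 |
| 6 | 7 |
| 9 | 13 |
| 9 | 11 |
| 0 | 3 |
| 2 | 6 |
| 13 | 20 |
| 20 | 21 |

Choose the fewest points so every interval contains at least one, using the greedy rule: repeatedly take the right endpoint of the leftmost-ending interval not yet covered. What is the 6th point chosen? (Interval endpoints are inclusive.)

Process intervals by earliest right end; each time one isn't hit yet, stab at its right endpoint.
Sorted: [0,3] [2,6] [6,7] [9,11] [11,12] [9,13] [12,14] [17,19] [13,20] [20,21]
{[0,3],[2,6]} hit by 3; {[6,7]} hit by 7; {[9,11],[11,12],[9,13]} hit by 11; {[12,14]} hit by 14; {[17,19],[13,20]} hit by 19; {[20,21]} hit by 21.
Points: 3, 7, 11, 14, 19, 21 (6 total).

21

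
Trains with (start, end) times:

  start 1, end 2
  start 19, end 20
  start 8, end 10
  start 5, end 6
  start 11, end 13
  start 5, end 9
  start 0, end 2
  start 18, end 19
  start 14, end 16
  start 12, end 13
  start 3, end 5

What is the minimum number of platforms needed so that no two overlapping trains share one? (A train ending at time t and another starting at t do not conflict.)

2

Count concurrent intervals with a sweep; the peak is the room count.
starts: [0, 1, 3, 5, 5, 8, 11, 12, 14, 18, 19]
ends:   [2, 2, 5, 6, 9, 10, 13, 13, 16, 19, 20]
s0→1 s1→2  — peak 2.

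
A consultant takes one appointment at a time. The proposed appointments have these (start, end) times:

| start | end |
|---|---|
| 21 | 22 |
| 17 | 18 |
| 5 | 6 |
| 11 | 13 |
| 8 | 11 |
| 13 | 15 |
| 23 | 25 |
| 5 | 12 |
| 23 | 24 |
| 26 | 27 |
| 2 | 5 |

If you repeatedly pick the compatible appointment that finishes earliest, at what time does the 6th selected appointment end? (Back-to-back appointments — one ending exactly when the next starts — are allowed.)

18

By end time: (2,5), (5,6), (8,11), (5,12), (11,13), (13,15), (17,18), (21,22), (23,24), (23,25), (26,27).
Pick (2,5); next start ≥ 5 → (5,6); next start ≥ 6 → (8,11); next start ≥ 11 → (11,13); next start ≥ 13 → (13,15); next start ≥ 15 → (17,18); next start ≥ 18 → (21,22); next start ≥ 22 → (23,24); next start ≥ 24 → (26,27).
Selected: (2,5) (5,6) (8,11) (11,13) (13,15) (17,18) (21,22) (23,24) (26,27)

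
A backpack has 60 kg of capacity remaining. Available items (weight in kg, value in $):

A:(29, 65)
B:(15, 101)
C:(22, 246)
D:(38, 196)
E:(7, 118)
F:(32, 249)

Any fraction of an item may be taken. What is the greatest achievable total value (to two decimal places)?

605.22

Greedy by value/weight ratio, highest first.
Ratios (sorted): E 16.86, C 11.18, F 7.78, B 6.73, D 5.16, A 2.24
take E (7 @ 118); take C (22 @ 246); take 31/32 of F → 241.22. Capacity used 60/60.
Total value = 605.22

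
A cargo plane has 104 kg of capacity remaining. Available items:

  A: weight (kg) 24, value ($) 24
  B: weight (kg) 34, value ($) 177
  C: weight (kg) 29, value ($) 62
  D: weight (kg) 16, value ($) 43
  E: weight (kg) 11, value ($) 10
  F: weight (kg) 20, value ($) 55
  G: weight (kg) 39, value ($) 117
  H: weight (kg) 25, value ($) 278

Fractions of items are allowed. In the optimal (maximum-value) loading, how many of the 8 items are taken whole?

3

Order: H (278/25=11.12) > B (177/34=5.21) > G (117/39=3.00) > F (55/20=2.75) > D (43/16=2.69) > C (62/29=2.14) > A (24/24=1.00) > E (10/11=0.91)
Fill: take H (25 @ 278) → take B (34 @ 177) → take G (39 @ 117) → take 6/20 of F → 16.50; 104/104 used.
3 item(s) taken whole; one partial (take 6/20 of F).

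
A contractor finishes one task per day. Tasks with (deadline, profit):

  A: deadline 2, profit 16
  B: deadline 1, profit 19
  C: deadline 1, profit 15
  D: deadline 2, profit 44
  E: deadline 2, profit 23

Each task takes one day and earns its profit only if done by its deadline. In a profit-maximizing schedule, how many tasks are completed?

Take jobs in profit order; each goes to the latest open slot no later than its deadline.
By profit: D(d2,44), E(d2,23), B(d1,19), A(d2,16), C(d1,15)
D→slot 2; E→slot 1; B skipped; A skipped; C skipped.
2 of 5 scheduled.

2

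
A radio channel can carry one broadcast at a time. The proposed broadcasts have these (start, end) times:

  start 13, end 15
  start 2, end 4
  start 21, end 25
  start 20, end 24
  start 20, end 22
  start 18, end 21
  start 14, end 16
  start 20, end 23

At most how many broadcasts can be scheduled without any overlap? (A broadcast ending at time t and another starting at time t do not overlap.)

Order by finish time; keep every interval that doesn't clash with the previous kept one.
Sorted by end: (2,4)  (13,15)  (14,16)  (18,21)  (20,22)  (20,23)  (20,24)  (21,25)
take (2,4); take (13,15); take (18,21); skip (20,24); take (21,25).
Selected 4 broadcasts.

4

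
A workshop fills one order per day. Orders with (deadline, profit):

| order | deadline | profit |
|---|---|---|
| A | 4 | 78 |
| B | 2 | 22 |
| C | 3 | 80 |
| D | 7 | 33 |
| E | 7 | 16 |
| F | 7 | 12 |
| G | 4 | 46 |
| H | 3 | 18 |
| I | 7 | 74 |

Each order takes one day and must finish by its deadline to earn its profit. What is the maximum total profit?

349

Take jobs in profit order; each goes to the latest open slot no later than its deadline.
Profit order: C=80 A=78 I=74 G=46 D=33 B=22 H=18 E=16 F=12
Assign: C→slot 3, A→slot 4, I→slot 7, G→slot 2, D→slot 6, B→slot 1, H skipped, E→slot 5, F skipped.
Slots: [1:B] [2:G] [3:C] [4:A] [5:E] [6:D] [7:I]
Profit = 22 + 46 + 80 + 78 + 16 + 33 + 74 = 349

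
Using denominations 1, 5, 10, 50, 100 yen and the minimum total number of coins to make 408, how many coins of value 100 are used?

4

Greedy: take as many of the largest coin as possible, then repeat with the remainder.
408 = 4×100 + 1×5 + 3×1
Count of 100: 4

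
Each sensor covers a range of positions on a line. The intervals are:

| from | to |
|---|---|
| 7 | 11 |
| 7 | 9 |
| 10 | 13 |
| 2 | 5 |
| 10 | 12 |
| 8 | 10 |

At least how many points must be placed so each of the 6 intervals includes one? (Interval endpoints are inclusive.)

Sort by right endpoint; whenever an interval is uncovered, place a point at its right end.
Sorted: [2,5] [7,9] [8,10] [7,11] [10,12] [10,13]
{[2,5]} hit by 5; {[7,9],[8,10],[7,11]} hit by 9; {[10,12],[10,13]} hit by 12.
Points: 5, 9, 12 (3 total).

3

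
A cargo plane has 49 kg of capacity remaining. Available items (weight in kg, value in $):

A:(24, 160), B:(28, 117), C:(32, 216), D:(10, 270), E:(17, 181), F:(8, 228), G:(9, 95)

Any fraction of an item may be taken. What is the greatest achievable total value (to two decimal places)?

Ratios (sorted): F 28.50, D 27.00, E 10.65, G 10.56, C 6.75, A 6.67, B 4.18
take F (8 @ 228); take D (10 @ 270); take E (17 @ 181); take G (9 @ 95); take 5/32 of C → 33.75. Capacity used 49/49.
Total value = 807.75

807.75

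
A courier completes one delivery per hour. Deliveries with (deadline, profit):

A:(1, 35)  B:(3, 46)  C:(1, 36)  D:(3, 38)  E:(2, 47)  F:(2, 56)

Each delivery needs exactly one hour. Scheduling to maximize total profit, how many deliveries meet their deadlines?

3

Profit order: F=56 E=47 B=46 D=38 C=36 A=35
Assign: F→slot 2, E→slot 1, B→slot 3, D skipped, C skipped, A skipped.
Slots: [1:E] [2:F] [3:B]
3 of 6 scheduled.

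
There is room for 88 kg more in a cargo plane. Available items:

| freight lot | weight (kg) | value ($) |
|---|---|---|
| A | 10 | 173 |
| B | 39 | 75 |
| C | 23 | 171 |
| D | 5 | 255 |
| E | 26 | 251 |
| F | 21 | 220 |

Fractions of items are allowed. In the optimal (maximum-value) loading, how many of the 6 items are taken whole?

Ratios (sorted): D 51.00, A 17.30, F 10.48, E 9.65, C 7.43, B 1.92
take D (5 @ 255); take A (10 @ 173); take F (21 @ 220); take E (26 @ 251); take C (23 @ 171); take 3/39 of B → 5.77. Capacity used 88/88.
5 item(s) taken whole; one partial (take 3/39 of B).

5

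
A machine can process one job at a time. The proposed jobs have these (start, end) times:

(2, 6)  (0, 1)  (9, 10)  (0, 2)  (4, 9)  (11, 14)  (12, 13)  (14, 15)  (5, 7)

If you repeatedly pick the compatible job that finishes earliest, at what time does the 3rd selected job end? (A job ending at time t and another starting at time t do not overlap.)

10

Sorted by end: (0,1)  (0,2)  (2,6)  (5,7)  (4,9)  (9,10)  (12,13)  (11,14)  (14,15)
take (0,1); take (2,6); skip (5,7); skip (4,9); take (9,10); take (12,13); skip (11,14); take (14,15).
Selected: (0,1) (2,6) (9,10) (12,13) (14,15)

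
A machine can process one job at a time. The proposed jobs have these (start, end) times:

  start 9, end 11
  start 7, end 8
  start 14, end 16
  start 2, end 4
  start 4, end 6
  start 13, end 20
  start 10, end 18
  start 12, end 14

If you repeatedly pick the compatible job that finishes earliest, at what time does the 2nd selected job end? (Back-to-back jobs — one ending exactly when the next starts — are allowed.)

6

By end time: (2,4), (4,6), (7,8), (9,11), (12,14), (14,16), (10,18), (13,20).
Pick (2,4); next start ≥ 4 → (4,6); next start ≥ 6 → (7,8); next start ≥ 8 → (9,11); next start ≥ 11 → (12,14); next start ≥ 14 → (14,16).
Selected: (2,4) (4,6) (7,8) (9,11) (12,14) (14,16)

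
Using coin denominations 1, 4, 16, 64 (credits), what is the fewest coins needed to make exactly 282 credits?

282 − 4×64→26 − 1×16→10 − 2×4→2 − 2×1→0
Total coins = 4 + 1 + 2 + 2 = 9

9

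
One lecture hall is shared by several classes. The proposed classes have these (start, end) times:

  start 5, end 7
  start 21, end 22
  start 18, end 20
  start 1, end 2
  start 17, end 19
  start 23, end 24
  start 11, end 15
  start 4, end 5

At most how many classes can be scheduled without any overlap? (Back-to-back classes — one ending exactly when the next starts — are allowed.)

Sorted by end: (1,2)  (4,5)  (5,7)  (11,15)  (17,19)  (18,20)  (21,22)  (23,24)
take (1,2); take (4,5); take (5,7); take (11,15); take (17,19); skip (18,20); take (21,22); take (23,24).
Selected 7 classes.

7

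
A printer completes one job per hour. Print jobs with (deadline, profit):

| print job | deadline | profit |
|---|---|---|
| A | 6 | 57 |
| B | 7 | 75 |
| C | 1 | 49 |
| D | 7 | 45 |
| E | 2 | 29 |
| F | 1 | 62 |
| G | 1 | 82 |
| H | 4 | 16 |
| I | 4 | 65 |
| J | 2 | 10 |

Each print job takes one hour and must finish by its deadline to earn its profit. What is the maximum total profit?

By profit: G(d1,82), B(d7,75), I(d4,65), F(d1,62), A(d6,57), C(d1,49), D(d7,45), E(d2,29), H(d4,16), J(d2,10)
G→slot 1; B→slot 7; I→slot 4; F skipped; A→slot 6; C skipped; D→slot 5; E→slot 2; H→slot 3; J skipped.
Profit = 82 + 29 + 16 + 65 + 45 + 57 + 75 = 369

369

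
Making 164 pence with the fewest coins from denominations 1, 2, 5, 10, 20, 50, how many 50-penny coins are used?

3

164 = 3×50 + 1×10 + 2×2
Count of 50: 3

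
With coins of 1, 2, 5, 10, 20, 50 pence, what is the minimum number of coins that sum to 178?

7

178 − 3×50→28 − 1×20→8 − 1×5→3 − 1×2→1 − 1×1→0
Total coins = 3 + 1 + 1 + 1 + 1 = 7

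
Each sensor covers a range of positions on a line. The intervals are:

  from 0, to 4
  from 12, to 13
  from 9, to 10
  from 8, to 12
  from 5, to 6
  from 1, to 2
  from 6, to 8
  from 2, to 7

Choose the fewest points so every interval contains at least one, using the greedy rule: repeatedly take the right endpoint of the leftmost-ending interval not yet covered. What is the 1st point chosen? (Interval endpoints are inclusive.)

By right end: [1,2]  [0,4]  [5,6]  [2,7]  [6,8]  [9,10]  [8,12]  [12,13]
[1,2] uncovered → point at 2; [5,6] uncovered → point at 6; [9,10] uncovered → point at 10; [12,13] uncovered → point at 13.
Points: 2, 6, 10, 13 (4 total).

2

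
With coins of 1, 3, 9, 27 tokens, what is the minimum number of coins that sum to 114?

6

Use the largest denomination that fits, subtract, and repeat.
114 = 4×27 + 2×3
Total coins = 4 + 2 = 6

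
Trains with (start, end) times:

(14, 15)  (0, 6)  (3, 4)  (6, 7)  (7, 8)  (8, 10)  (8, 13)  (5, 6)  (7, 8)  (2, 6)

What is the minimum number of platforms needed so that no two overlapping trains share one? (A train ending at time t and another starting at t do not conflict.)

3

The answer is the maximum number of intervals overlapping at any instant.
starts: [0, 2, 3, 5, 6, 7, 7, 8, 8, 14]
ends:   [4, 6, 6, 6, 7, 8, 8, 10, 13, 15]
s0→1 s2→2 s3→3  — peak 3.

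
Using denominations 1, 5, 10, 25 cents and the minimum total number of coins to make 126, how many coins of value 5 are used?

0

Greedy: take as many of the largest coin as possible, then repeat with the remainder.
126 = 5×25 + 1×1
Count of 5: 0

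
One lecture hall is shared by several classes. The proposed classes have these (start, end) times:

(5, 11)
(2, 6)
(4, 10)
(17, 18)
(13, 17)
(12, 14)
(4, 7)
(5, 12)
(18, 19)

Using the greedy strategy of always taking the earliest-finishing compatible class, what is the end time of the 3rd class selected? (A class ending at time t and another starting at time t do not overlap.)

Sort by end time and greedily take each interval whose start is ≥ the last chosen end.
By end time: (2,6), (4,7), (4,10), (5,11), (5,12), (12,14), (13,17), (17,18), (18,19).
Pick (2,6); next start ≥ 6 → (12,14); next start ≥ 14 → (17,18); next start ≥ 18 → (18,19).
Selected: (2,6) (12,14) (17,18) (18,19)

18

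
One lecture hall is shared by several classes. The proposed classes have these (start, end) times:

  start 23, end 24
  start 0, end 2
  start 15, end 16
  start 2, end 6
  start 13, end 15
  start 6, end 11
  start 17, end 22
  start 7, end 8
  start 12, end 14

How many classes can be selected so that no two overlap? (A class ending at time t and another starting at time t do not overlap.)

7

By end time: (0,2), (2,6), (7,8), (6,11), (12,14), (13,15), (15,16), (17,22), (23,24).
Pick (0,2); next start ≥ 2 → (2,6); next start ≥ 6 → (7,8); next start ≥ 8 → (12,14); next start ≥ 14 → (15,16); next start ≥ 16 → (17,22); next start ≥ 22 → (23,24).
Selected 7 classes.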